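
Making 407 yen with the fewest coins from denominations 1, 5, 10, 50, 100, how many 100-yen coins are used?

4

Use the largest denomination that fits, subtract, and repeat.
407 − 4×100→7 − 1×5→2 − 2×1→0
Count of 100: 4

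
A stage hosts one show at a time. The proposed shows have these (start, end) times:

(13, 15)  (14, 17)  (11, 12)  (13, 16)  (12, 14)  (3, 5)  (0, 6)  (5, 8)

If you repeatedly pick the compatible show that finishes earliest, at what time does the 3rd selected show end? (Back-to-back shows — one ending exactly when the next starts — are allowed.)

12

Order by finish time; keep every interval that doesn't clash with the previous kept one.
Sorted by end: (3,5)  (0,6)  (5,8)  (11,12)  (12,14)  (13,15)  (13,16)  (14,17)
take (3,5); take (5,8); take (11,12); take (12,14); skip (13,16); take (14,17).
Selected: (3,5) (5,8) (11,12) (12,14) (14,17)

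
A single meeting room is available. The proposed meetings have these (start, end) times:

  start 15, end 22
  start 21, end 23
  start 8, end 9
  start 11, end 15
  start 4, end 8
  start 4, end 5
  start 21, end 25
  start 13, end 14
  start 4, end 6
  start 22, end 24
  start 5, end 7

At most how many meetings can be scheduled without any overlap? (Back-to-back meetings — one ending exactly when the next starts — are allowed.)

Order by finish time; keep every interval that doesn't clash with the previous kept one.
By end time: (4,5), (4,6), (5,7), (4,8), (8,9), (13,14), (11,15), (15,22), (21,23), (22,24), (21,25).
Pick (4,5); next start ≥ 5 → (5,7); next start ≥ 7 → (8,9); next start ≥ 9 → (13,14); next start ≥ 14 → (15,22); next start ≥ 22 → (22,24).
Selected 6 meetings.

6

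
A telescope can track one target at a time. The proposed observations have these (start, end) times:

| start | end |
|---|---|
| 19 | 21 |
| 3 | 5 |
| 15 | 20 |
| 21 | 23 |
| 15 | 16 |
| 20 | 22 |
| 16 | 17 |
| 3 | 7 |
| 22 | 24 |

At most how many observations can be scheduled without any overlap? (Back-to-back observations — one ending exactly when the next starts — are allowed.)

By end time: (3,5), (3,7), (15,16), (16,17), (15,20), (19,21), (20,22), (21,23), (22,24).
Pick (3,5); next start ≥ 5 → (15,16); next start ≥ 16 → (16,17); next start ≥ 17 → (19,21); next start ≥ 21 → (21,23).
Selected 5 observations.

5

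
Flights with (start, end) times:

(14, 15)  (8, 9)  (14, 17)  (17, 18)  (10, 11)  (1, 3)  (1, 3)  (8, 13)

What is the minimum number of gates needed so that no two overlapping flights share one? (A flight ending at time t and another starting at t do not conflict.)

Count concurrent intervals with a sweep; the peak is the room count.
starts: [1, 1, 8, 8, 10, 14, 14, 17]
ends:   [3, 3, 9, 11, 13, 15, 17, 18]
s1→1 s1→2  — peak 2.

2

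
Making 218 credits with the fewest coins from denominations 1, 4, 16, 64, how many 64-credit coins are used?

3

218 − 3×64→26 − 1×16→10 − 2×4→2 − 2×1→0
Count of 64: 3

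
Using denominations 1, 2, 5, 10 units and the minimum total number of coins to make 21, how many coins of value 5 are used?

Greedy: take as many of the largest coin as possible, then repeat with the remainder.
21 = 2×10 + 1×1
Count of 5: 0

0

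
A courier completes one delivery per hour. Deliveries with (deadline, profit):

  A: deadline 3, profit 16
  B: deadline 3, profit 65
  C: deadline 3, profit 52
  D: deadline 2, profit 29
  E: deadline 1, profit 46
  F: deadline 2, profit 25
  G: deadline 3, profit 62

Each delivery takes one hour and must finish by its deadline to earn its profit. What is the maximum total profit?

Take jobs in profit order; each goes to the latest open slot no later than its deadline.
By profit: B(d3,65), G(d3,62), C(d3,52), E(d1,46), D(d2,29), F(d2,25), A(d3,16)
B→slot 3; G→slot 2; C→slot 1; E skipped; D skipped; F skipped; A skipped.
Profit = 52 + 62 + 65 = 179

179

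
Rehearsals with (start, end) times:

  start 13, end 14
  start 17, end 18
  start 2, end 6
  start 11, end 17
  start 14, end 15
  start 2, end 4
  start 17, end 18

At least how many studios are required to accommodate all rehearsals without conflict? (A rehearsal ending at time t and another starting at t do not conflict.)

The answer is the maximum number of intervals overlapping at any instant.
Events (time:±→running): 2:+→1 2:+→2 … peak 2.

2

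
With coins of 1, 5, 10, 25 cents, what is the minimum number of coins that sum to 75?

3

Greedy: take as many of the largest coin as possible, then repeat with the remainder.
75 − 3×25→0
Total coins = 3 = 3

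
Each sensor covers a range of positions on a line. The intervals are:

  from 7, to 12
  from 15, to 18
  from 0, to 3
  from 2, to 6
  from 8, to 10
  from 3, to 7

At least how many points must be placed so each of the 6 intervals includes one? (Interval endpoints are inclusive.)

3

Sort by right endpoint; whenever an interval is uncovered, place a point at its right end.
By right end: [0,3]  [2,6]  [3,7]  [8,10]  [7,12]  [15,18]
[0,3] uncovered → point at 3; [8,10] uncovered → point at 10; [15,18] uncovered → point at 18.
Points: 3, 10, 18 (3 total).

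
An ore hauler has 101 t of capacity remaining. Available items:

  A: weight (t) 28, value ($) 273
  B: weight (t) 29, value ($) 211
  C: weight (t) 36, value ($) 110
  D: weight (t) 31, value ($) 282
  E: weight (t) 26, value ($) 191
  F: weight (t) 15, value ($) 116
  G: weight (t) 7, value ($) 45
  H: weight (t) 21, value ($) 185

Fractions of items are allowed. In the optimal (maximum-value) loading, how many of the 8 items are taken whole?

Ratios (sorted): A 9.75, D 9.10, H 8.81, F 7.73, E 7.35, B 7.28, G 6.43, C 3.06
take A (28 @ 273); take D (31 @ 282); take H (21 @ 185); take F (15 @ 116); take 6/26 of E → 44.08. Capacity used 101/101.
4 item(s) taken whole; one partial (take 6/26 of E).

4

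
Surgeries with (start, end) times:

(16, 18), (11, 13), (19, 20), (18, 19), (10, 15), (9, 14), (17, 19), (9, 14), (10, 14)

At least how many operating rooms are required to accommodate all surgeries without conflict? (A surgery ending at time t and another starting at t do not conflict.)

5

The answer is the maximum number of intervals overlapping at any instant.
Events (time:±→running): 9:+→1 9:+→2 10:+→3 10:+→4 11:+→5 … peak 5.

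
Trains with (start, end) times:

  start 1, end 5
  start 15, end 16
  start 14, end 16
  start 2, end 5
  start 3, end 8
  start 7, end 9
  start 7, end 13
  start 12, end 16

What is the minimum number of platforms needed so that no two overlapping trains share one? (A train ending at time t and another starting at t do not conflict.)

starts: [1, 2, 3, 7, 7, 12, 14, 15]
ends:   [5, 5, 8, 9, 13, 16, 16, 16]
s1→1 s2→2 s3→3  — peak 3.

3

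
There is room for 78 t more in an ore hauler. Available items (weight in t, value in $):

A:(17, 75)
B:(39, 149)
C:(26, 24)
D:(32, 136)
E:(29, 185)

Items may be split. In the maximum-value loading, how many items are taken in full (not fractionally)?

Order: E (185/29=6.38) > A (75/17=4.41) > D (136/32=4.25) > B (149/39=3.82) > C (24/26=0.92)
Fill: take E (29 @ 185) → take A (17 @ 75) → take D (32 @ 136); 78/78 used.
3 item(s) taken whole.

3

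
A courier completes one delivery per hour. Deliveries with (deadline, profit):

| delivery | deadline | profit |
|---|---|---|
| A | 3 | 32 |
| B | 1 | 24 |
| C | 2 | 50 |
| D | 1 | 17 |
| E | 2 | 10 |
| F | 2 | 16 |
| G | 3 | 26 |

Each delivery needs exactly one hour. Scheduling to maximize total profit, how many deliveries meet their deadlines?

3

Take jobs in profit order; each goes to the latest open slot no later than its deadline.
Profit order: C=50 A=32 G=26 B=24 D=17 F=16 E=10
Assign: C→slot 2, A→slot 3, G→slot 1, B skipped, D skipped, F skipped, E skipped.
Slots: [1:G] [2:C] [3:A]
3 of 7 scheduled.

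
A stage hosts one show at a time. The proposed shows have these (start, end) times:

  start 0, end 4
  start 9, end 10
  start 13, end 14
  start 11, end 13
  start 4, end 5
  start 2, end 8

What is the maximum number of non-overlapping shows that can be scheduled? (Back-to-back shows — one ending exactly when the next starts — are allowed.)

Sorted by end: (0,4)  (4,5)  (2,8)  (9,10)  (11,13)  (13,14)
take (0,4); take (4,5); take (9,10); take (11,13); take (13,14).
Selected 5 shows.

5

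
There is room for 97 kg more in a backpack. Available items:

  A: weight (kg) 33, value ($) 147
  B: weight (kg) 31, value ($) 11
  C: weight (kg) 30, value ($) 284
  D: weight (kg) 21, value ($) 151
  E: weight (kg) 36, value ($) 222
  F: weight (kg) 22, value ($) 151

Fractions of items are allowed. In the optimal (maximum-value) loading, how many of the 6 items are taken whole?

3

Order: C (284/30=9.47) > D (151/21=7.19) > F (151/22=6.86) > E (222/36=6.17) > A (147/33=4.45) > B (11/31=0.35)
Fill: take C (30 @ 284) → take D (21 @ 151) → take F (22 @ 151) → take 24/36 of E → 148.00; 97/97 used.
3 item(s) taken whole; one partial (take 24/36 of E).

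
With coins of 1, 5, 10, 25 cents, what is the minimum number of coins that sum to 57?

5

57 − 2×25→7 − 1×5→2 − 2×1→0
Total coins = 2 + 1 + 2 = 5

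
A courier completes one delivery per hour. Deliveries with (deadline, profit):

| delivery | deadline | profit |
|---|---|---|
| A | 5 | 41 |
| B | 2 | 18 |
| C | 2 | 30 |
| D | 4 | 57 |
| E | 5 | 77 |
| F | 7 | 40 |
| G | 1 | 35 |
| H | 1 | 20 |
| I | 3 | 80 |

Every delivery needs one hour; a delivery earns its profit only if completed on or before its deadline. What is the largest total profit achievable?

330

By profit: I(d3,80), E(d5,77), D(d4,57), A(d5,41), F(d7,40), G(d1,35), C(d2,30), H(d1,20), B(d2,18)
I→slot 3; E→slot 5; D→slot 4; A→slot 2; F→slot 7; G→slot 1; C skipped; H skipped; B skipped.
Profit = 35 + 41 + 80 + 57 + 77 + 40 = 330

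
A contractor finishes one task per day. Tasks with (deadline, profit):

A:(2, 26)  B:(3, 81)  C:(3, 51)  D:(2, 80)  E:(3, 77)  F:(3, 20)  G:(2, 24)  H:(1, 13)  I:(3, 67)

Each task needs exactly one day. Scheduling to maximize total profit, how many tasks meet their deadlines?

3

Sort by profit descending; place each in the latest free slot ≤ its deadline.
By profit: B(d3,81), D(d2,80), E(d3,77), I(d3,67), C(d3,51), A(d2,26), G(d2,24), F(d3,20), H(d1,13)
B→slot 3; D→slot 2; E→slot 1; I skipped; C skipped; A skipped; G skipped; F skipped; H skipped.
3 of 9 scheduled.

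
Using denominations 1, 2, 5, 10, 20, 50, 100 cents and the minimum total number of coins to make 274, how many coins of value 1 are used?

274 = 2×100 + 1×50 + 1×20 + 2×2
Count of 1: 0

0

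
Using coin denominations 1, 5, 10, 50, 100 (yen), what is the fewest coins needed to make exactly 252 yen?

5

Use the largest denomination that fits, subtract, and repeat.
252 = 2×100 + 1×50 + 2×1
Total coins = 2 + 1 + 2 = 5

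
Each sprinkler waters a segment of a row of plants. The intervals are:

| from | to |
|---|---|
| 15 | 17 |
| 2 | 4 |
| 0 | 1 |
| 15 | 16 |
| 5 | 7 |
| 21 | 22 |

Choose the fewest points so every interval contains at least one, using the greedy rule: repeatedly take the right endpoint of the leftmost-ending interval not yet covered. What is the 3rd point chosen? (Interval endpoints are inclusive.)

7

Process intervals by earliest right end; each time one isn't hit yet, stab at its right endpoint.
Sorted: [0,1] [2,4] [5,7] [15,16] [15,17] [21,22]
{[0,1]} hit by 1; {[2,4]} hit by 4; {[5,7]} hit by 7; {[15,16],[15,17]} hit by 16; {[21,22]} hit by 22.
Points: 1, 4, 7, 16, 22 (5 total).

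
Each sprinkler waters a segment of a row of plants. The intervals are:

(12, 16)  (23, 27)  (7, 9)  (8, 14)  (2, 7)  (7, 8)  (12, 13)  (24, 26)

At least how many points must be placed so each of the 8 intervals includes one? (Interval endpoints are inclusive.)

Process intervals by earliest right end; each time one isn't hit yet, stab at its right endpoint.
By right end: [2,7]  [7,8]  [7,9]  [12,13]  [8,14]  [12,16]  [24,26]  [23,27]
[2,7] uncovered → point at 7; [12,13] uncovered → point at 13; [24,26] uncovered → point at 26.
Points: 7, 13, 26 (3 total).

3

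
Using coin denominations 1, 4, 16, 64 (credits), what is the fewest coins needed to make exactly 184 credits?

Greedy: take as many of the largest coin as possible, then repeat with the remainder.
184 = 2×64 + 3×16 + 2×4
Total coins = 2 + 3 + 2 = 7

7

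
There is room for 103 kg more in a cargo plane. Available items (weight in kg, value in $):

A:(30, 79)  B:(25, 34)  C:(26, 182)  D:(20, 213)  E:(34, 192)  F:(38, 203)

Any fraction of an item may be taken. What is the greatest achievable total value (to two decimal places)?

Sort by value per unit weight and fill in that order.
Ratios (sorted): D 10.65, C 7.00, E 5.65, F 5.34, A 2.63, B 1.36
take D (20 @ 213); take C (26 @ 182); take E (34 @ 192); take 23/38 of F → 122.87. Capacity used 103/103.
Total value = 709.87

709.87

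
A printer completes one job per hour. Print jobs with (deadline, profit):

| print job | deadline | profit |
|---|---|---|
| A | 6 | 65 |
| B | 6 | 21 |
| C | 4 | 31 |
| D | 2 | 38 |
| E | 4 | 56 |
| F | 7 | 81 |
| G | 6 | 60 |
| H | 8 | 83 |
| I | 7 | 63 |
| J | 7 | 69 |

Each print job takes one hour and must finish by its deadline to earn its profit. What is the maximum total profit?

515

Profit order: H=83 F=81 J=69 A=65 I=63 G=60 E=56 D=38 C=31 B=21
Assign: H→slot 8, F→slot 7, J→slot 6, A→slot 5, I→slot 4, G→slot 3, E→slot 2, D→slot 1, C skipped, B skipped.
Slots: [1:D] [2:E] [3:G] [4:I] [5:A] [6:J] [7:F] [8:H]
Profit = 38 + 56 + 60 + 63 + 65 + 69 + 81 + 83 = 515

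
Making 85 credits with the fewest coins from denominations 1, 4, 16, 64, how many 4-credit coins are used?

1

85 = 1×64 + 1×16 + 1×4 + 1×1
Count of 4: 1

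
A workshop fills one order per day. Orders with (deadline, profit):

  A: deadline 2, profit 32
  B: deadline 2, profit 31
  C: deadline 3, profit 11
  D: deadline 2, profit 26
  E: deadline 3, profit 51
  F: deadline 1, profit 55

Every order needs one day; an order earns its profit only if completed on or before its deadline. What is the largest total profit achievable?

Sort by profit descending; place each in the latest free slot ≤ its deadline.
By profit: F(d1,55), E(d3,51), A(d2,32), B(d2,31), D(d2,26), C(d3,11)
F→slot 1; E→slot 3; A→slot 2; B skipped; D skipped; C skipped.
Profit = 55 + 32 + 51 = 138

138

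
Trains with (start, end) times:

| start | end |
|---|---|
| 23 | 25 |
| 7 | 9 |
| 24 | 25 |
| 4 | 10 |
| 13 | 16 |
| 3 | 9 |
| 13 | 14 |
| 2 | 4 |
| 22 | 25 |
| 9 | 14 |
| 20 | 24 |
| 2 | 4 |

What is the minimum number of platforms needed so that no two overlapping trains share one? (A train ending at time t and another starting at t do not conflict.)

3

Count concurrent intervals with a sweep; the peak is the room count.
Events (time:±→running): 2:+→1 2:+→2 3:+→3 … peak 3.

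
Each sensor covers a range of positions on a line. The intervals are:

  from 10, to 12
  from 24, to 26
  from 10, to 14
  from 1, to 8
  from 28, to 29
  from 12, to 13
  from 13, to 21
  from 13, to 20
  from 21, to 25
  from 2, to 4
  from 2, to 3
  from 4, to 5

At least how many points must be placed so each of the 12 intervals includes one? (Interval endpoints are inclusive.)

6

Sort by right endpoint; whenever an interval is uncovered, place a point at its right end.
By right end: [2,3]  [2,4]  [4,5]  [1,8]  [10,12]  [12,13]  [10,14]  [13,20]  [13,21]  [21,25]  [24,26]  [28,29]
[2,3] uncovered → point at 3; [4,5] uncovered → point at 5; [10,12] uncovered → point at 12; [13,20] uncovered → point at 20; [21,25] uncovered → point at 25; [28,29] uncovered → point at 29.
Points: 3, 5, 12, 20, 25, 29 (6 total).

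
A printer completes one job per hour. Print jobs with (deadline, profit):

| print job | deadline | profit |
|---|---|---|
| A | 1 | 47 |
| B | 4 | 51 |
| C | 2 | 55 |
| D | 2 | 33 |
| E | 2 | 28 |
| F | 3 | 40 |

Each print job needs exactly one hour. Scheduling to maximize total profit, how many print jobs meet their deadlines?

4

Take jobs in profit order; each goes to the latest open slot no later than its deadline.
Profit order: C=55 B=51 A=47 F=40 D=33 E=28
Assign: C→slot 2, B→slot 4, A→slot 1, F→slot 3, D skipped, E skipped.
Slots: [1:A] [2:C] [3:F] [4:B]
4 of 6 scheduled.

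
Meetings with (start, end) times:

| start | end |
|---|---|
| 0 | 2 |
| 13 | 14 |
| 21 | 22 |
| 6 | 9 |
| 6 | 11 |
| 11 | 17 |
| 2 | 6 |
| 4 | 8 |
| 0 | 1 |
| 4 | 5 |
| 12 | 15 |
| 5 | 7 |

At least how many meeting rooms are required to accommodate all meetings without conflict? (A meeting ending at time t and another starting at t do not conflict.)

The answer is the maximum number of intervals overlapping at any instant.
starts: [0, 0, 2, 4, 4, 5, 6, 6, 11, 12, 13, 21]
ends:   [1, 2, 5, 6, 7, 8, 9, 11, 14, 15, 17, 22]
s0→1 s0→2 e1→1 e2→0 s2→1 s4→2 s4→3 e5→2 s5→3 e6→2 s6→3 s6→4  — peak 4.

4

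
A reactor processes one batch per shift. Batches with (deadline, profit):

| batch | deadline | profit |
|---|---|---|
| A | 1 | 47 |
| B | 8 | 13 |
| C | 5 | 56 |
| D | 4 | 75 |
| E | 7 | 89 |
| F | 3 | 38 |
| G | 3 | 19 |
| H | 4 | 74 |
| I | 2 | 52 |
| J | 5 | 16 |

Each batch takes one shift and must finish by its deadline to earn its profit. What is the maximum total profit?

Profit order: E=89 D=75 H=74 C=56 I=52 A=47 F=38 G=19 J=16 B=13
Assign: E→slot 7, D→slot 4, H→slot 3, C→slot 5, I→slot 2, A→slot 1, F skipped, G skipped, J skipped, B→slot 8.
Slots: [1:A] [2:I] [3:H] [4:D] [5:C] [7:E] [8:B]
Profit = 47 + 52 + 74 + 75 + 56 + 89 + 13 = 406

406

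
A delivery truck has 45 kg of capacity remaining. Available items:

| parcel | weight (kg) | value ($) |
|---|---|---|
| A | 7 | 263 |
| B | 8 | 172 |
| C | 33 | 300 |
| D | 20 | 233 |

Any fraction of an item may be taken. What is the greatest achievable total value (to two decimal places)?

Order: A (263/7=37.57) > B (172/8=21.50) > D (233/20=11.65) > C (300/33=9.09)
Fill: take A (7 @ 263) → take B (8 @ 172) → take D (20 @ 233) → take 10/33 of C → 90.91; 45/45 used.
Total value = 758.91

758.91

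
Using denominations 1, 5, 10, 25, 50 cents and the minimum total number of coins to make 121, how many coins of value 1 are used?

121 − 2×50→21 − 2×10→1 − 1×1→0
Count of 1: 1

1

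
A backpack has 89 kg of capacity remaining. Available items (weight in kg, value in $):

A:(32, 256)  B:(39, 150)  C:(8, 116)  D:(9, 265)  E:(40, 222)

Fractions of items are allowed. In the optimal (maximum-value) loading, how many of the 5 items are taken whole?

4

Ratios (sorted): D 29.44, C 14.50, A 8.00, E 5.55, B 3.85
take D (9 @ 265); take C (8 @ 116); take A (32 @ 256); take E (40 @ 222). Capacity used 89/89.
4 item(s) taken whole.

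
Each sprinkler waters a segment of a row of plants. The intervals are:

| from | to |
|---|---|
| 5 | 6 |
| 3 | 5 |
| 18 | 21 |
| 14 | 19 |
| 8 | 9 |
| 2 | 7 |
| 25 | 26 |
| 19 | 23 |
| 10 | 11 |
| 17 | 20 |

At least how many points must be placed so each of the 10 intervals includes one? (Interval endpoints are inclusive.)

Sorted: [3,5] [5,6] [2,7] [8,9] [10,11] [14,19] [17,20] [18,21] [19,23] [25,26]
{[3,5],[5,6],[2,7]} hit by 5; {[8,9]} hit by 9; {[10,11]} hit by 11; {[14,19],[17,20],[18,21],[19,23]} hit by 19; {[25,26]} hit by 26.
Points: 5, 9, 11, 19, 26 (5 total).

5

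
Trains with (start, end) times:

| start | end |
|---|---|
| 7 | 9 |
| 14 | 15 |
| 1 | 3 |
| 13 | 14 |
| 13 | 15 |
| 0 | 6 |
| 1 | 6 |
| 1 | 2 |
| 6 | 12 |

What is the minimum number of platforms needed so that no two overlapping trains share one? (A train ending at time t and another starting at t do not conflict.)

Count concurrent intervals with a sweep; the peak is the room count.
Events (time:±→running): 0:+→1 1:+→2 1:+→3 1:+→4 … peak 4.

4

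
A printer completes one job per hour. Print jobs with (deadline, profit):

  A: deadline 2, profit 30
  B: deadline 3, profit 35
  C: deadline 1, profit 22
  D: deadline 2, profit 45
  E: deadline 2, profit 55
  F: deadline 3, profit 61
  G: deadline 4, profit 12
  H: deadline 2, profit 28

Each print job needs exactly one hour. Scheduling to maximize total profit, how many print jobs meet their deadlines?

Sort by profit descending; place each in the latest free slot ≤ its deadline.
By profit: F(d3,61), E(d2,55), D(d2,45), B(d3,35), A(d2,30), H(d2,28), C(d1,22), G(d4,12)
F→slot 3; E→slot 2; D→slot 1; B skipped; A skipped; H skipped; C skipped; G→slot 4.
4 of 8 scheduled.

4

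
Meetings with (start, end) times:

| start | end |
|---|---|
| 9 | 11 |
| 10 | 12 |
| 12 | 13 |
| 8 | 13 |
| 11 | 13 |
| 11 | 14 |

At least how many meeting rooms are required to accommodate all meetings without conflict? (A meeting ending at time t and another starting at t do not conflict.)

4

Events (time:±→running): 8:+→1 9:+→2 10:+→3 11:-→2 11:+→3 11:+→4 … peak 4.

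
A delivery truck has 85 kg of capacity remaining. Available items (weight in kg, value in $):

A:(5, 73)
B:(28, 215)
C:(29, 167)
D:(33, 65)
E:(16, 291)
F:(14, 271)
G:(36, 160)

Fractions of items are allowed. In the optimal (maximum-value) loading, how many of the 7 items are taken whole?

4

Order: F (271/14=19.36) > E (291/16=18.19) > A (73/5=14.60) > B (215/28=7.68) > C (167/29=5.76) > G (160/36=4.44) > D (65/33=1.97)
Fill: take F (14 @ 271) → take E (16 @ 291) → take A (5 @ 73) → take B (28 @ 215) → take 22/29 of C → 126.69; 85/85 used.
4 item(s) taken whole; one partial (take 22/29 of C).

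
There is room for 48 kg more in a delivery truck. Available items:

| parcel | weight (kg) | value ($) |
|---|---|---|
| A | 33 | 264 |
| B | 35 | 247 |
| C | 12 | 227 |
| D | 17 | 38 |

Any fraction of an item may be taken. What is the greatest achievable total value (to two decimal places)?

Greedy by value/weight ratio, highest first.
Ratios (sorted): C 18.92, A 8.00, B 7.06, D 2.24
take C (12 @ 227); take A (33 @ 264); take 3/35 of B → 21.17. Capacity used 48/48.
Total value = 512.17

512.17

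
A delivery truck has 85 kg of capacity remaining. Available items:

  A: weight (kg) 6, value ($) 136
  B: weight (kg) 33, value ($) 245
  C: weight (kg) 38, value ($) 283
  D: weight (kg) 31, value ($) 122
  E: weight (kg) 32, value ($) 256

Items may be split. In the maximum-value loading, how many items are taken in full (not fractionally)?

3

Sort by value per unit weight and fill in that order.
Order: A (136/6=22.67) > E (256/32=8.00) > C (283/38=7.45) > B (245/33=7.42) > D (122/31=3.94)
Fill: take A (6 @ 136) → take E (32 @ 256) → take C (38 @ 283) → take 9/33 of B → 66.82; 85/85 used.
3 item(s) taken whole; one partial (take 9/33 of B).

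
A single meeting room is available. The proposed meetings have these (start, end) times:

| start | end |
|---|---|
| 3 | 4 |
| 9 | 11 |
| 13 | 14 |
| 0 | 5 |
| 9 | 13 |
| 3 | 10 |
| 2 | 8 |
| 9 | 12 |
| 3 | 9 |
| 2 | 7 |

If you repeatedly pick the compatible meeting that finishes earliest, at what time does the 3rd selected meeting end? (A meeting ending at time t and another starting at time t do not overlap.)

Sorted by end: (3,4)  (0,5)  (2,7)  (2,8)  (3,9)  (3,10)  (9,11)  (9,12)  (9,13)  (13,14)
take (3,4); skip (3,9); take (9,11); skip (9,13); take (13,14).
Selected: (3,4) (9,11) (13,14)

14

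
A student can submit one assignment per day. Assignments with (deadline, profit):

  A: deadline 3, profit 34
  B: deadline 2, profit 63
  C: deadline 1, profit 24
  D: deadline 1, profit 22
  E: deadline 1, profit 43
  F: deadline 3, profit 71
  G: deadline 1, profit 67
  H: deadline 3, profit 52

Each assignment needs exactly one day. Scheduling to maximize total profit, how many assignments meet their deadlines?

3

Take jobs in profit order; each goes to the latest open slot no later than its deadline.
By profit: F(d3,71), G(d1,67), B(d2,63), H(d3,52), E(d1,43), A(d3,34), C(d1,24), D(d1,22)
F→slot 3; G→slot 1; B→slot 2; H skipped; E skipped; A skipped; C skipped; D skipped.
3 of 8 scheduled.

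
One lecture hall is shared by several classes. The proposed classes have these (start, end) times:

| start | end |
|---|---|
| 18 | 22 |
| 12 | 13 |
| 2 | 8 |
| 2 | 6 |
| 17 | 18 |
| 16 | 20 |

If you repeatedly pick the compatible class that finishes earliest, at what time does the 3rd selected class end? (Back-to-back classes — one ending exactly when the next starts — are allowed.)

18

By end time: (2,6), (2,8), (12,13), (17,18), (16,20), (18,22).
Pick (2,6); next start ≥ 6 → (12,13); next start ≥ 13 → (17,18); next start ≥ 18 → (18,22).
Selected: (2,6) (12,13) (17,18) (18,22)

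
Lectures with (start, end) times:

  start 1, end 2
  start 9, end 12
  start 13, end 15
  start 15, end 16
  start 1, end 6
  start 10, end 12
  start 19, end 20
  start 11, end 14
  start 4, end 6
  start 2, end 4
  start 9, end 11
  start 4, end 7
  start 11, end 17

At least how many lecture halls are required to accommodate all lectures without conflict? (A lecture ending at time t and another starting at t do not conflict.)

4

The answer is the maximum number of intervals overlapping at any instant.
starts: [1, 1, 2, 4, 4, 9, 9, 10, 11, 11, 13, 15, 19]
ends:   [2, 4, 6, 6, 7, 11, 12, 12, 14, 15, 16, 17, 20]
s1→1 s1→2 e2→1 s2→2 e4→1 s4→2 s4→3 e6→2 e6→1 e7→0 s9→1 s9→2 s10→3 e11→2 s11→3 s11→4  — peak 4.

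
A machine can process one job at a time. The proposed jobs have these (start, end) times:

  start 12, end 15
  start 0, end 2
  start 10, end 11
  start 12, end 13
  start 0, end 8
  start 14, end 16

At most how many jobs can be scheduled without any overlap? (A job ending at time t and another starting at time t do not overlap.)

4

Order by finish time; keep every interval that doesn't clash with the previous kept one.
By end time: (0,2), (0,8), (10,11), (12,13), (12,15), (14,16).
Pick (0,2); next start ≥ 2 → (10,11); next start ≥ 11 → (12,13); next start ≥ 13 → (14,16).
Selected 4 jobs.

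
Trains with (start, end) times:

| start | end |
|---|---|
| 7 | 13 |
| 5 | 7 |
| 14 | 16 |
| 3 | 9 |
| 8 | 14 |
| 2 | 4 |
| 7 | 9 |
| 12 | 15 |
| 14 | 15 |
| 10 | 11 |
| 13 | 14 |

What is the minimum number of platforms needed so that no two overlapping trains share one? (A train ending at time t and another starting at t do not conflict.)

starts: [2, 3, 5, 7, 7, 8, 10, 12, 13, 14, 14]
ends:   [4, 7, 9, 9, 11, 13, 14, 14, 15, 15, 16]
s2→1 s3→2 e4→1 s5→2 e7→1 s7→2 s7→3 s8→4  — peak 4.

4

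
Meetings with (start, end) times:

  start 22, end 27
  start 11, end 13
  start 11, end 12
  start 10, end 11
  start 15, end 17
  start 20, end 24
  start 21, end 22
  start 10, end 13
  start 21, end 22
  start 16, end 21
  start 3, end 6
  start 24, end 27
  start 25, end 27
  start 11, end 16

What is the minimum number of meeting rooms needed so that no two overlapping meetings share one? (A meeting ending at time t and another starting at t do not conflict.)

Events (time:±→running): 3:+→1 6:-→0 10:+→1 10:+→2 11:-→1 11:+→2 11:+→3 11:+→4 … peak 4.

4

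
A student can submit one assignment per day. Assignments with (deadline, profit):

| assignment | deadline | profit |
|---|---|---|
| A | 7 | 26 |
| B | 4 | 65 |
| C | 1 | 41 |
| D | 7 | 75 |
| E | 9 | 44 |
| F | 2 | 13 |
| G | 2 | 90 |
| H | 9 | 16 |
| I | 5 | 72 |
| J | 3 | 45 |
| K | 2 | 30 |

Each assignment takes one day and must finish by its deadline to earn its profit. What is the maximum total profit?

474

Profit order: G=90 D=75 I=72 B=65 J=45 E=44 C=41 K=30 A=26 H=16 F=13
Assign: G→slot 2, D→slot 7, I→slot 5, B→slot 4, J→slot 3, E→slot 9, C→slot 1, K skipped, A→slot 6, H→slot 8, F skipped.
Slots: [1:C] [2:G] [3:J] [4:B] [5:I] [6:A] [7:D] [8:H] [9:E]
Profit = 41 + 90 + 45 + 65 + 72 + 26 + 75 + 16 + 44 = 474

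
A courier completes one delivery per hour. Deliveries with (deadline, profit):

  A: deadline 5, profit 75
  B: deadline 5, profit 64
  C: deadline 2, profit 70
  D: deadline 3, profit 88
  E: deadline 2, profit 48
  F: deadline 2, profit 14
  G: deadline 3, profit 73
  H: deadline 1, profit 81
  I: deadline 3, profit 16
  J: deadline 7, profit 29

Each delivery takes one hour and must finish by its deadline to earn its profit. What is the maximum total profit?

Take jobs in profit order; each goes to the latest open slot no later than its deadline.
Profit order: D=88 H=81 A=75 G=73 C=70 B=64 E=48 J=29 I=16 F=14
Assign: D→slot 3, H→slot 1, A→slot 5, G→slot 2, C skipped, B→slot 4, E skipped, J→slot 7, I skipped, F skipped.
Slots: [1:H] [2:G] [3:D] [4:B] [5:A] [7:J]
Profit = 81 + 73 + 88 + 64 + 75 + 29 = 410

410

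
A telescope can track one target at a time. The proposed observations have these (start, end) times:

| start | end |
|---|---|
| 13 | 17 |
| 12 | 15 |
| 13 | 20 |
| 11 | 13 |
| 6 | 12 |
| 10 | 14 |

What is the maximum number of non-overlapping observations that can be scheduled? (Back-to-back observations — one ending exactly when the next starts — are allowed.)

2

Greedy by earliest finish: after sorting by end time, pick each interval compatible with the last pick.
Sorted by end: (6,12)  (11,13)  (10,14)  (12,15)  (13,17)  (13,20)
take (6,12); take (12,15); skip (13,17).
Selected 2 observations.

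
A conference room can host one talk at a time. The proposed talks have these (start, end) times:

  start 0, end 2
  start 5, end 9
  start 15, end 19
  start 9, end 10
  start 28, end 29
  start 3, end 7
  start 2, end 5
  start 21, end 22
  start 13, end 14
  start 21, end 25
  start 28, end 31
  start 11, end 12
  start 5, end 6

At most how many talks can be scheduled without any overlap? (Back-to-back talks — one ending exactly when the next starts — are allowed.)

Order by finish time; keep every interval that doesn't clash with the previous kept one.
Sorted by end: (0,2)  (2,5)  (5,6)  (3,7)  (5,9)  (9,10)  (11,12)  (13,14)  (15,19)  (21,22)  (21,25)  (28,29)  (28,31)
take (0,2); take (2,5); take (5,6); take (9,10); take (11,12); take (13,14); take (15,19); take (21,22); skip (21,25); take (28,29).
Selected 9 talks.

9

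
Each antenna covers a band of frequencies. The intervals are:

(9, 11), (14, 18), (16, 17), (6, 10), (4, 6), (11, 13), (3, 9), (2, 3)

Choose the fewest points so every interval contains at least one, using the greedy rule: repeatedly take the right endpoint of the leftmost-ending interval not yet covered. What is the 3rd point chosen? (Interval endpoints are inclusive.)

11

Sorted: [2,3] [4,6] [3,9] [6,10] [9,11] [11,13] [16,17] [14,18]
{[2,3]} hit by 3; {[4,6],[3,9],[6,10]} hit by 6; {[9,11],[11,13]} hit by 11; {[16,17],[14,18]} hit by 17.
Points: 3, 6, 11, 17 (4 total).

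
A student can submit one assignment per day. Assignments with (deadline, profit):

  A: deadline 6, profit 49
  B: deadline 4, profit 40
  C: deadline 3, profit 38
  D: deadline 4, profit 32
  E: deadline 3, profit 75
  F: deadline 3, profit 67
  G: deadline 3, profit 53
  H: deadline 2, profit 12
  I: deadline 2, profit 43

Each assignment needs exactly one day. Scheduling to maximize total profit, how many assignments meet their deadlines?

Sort by profit descending; place each in the latest free slot ≤ its deadline.
Profit order: E=75 F=67 G=53 A=49 I=43 B=40 C=38 D=32 H=12
Assign: E→slot 3, F→slot 2, G→slot 1, A→slot 6, I skipped, B→slot 4, C skipped, D skipped, H skipped.
Slots: [1:G] [2:F] [3:E] [4:B] [6:A]
5 of 9 scheduled.

5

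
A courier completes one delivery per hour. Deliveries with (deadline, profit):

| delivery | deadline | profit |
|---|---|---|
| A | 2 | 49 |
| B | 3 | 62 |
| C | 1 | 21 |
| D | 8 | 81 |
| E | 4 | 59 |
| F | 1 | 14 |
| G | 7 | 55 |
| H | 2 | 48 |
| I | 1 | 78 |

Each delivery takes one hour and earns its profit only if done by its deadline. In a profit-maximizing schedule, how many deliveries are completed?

By profit: D(d8,81), I(d1,78), B(d3,62), E(d4,59), G(d7,55), A(d2,49), H(d2,48), C(d1,21), F(d1,14)
D→slot 8; I→slot 1; B→slot 3; E→slot 4; G→slot 7; A→slot 2; H skipped; C skipped; F skipped.
6 of 9 scheduled.

6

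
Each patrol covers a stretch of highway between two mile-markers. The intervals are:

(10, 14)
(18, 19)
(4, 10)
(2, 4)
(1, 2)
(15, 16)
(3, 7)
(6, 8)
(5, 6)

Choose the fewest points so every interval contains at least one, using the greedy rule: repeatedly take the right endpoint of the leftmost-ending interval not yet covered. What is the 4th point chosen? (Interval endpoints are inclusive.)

16

By right end: [1,2]  [2,4]  [5,6]  [3,7]  [6,8]  [4,10]  [10,14]  [15,16]  [18,19]
[1,2] uncovered → point at 2; [5,6] uncovered → point at 6; [10,14] uncovered → point at 14; [15,16] uncovered → point at 16; [18,19] uncovered → point at 19.
Points: 2, 6, 14, 16, 19 (5 total).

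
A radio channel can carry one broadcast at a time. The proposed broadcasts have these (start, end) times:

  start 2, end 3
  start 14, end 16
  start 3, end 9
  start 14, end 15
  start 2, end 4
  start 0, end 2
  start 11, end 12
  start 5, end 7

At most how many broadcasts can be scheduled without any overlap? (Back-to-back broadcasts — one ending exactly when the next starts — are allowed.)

5

Greedy by earliest finish: after sorting by end time, pick each interval compatible with the last pick.
By end time: (0,2), (2,3), (2,4), (5,7), (3,9), (11,12), (14,15), (14,16).
Pick (0,2); next start ≥ 2 → (2,3); next start ≥ 3 → (5,7); next start ≥ 7 → (11,12); next start ≥ 12 → (14,15).
Selected 5 broadcasts.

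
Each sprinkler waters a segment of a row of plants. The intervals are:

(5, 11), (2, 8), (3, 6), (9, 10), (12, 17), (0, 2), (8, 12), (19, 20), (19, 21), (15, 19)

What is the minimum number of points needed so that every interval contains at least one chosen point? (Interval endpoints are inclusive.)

5

Process intervals by earliest right end; each time one isn't hit yet, stab at its right endpoint.
By right end: [0,2]  [3,6]  [2,8]  [9,10]  [5,11]  [8,12]  [12,17]  [15,19]  [19,20]  [19,21]
[0,2] uncovered → point at 2; [3,6] uncovered → point at 6; [9,10] uncovered → point at 10; [12,17] uncovered → point at 17; [19,20] uncovered → point at 20.
Points: 2, 6, 10, 17, 20 (5 total).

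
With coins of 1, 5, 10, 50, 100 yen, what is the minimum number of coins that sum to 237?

8

237 = 2×100 + 3×10 + 1×5 + 2×1
Total coins = 2 + 3 + 1 + 2 = 8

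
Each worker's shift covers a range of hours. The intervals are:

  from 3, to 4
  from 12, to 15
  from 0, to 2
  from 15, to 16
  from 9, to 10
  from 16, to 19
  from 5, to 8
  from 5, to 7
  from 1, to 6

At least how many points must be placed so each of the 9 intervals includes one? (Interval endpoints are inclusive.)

6

Sort by right endpoint; whenever an interval is uncovered, place a point at its right end.
By right end: [0,2]  [3,4]  [1,6]  [5,7]  [5,8]  [9,10]  [12,15]  [15,16]  [16,19]
[0,2] uncovered → point at 2; [3,4] uncovered → point at 4; [5,7] uncovered → point at 7; [9,10] uncovered → point at 10; [12,15] uncovered → point at 15; [16,19] uncovered → point at 19.
Points: 2, 4, 7, 10, 15, 19 (6 total).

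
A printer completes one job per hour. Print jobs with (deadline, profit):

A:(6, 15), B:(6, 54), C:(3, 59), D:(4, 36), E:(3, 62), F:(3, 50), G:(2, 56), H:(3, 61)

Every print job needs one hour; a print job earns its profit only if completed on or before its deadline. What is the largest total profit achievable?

Profit order: E=62 H=61 C=59 G=56 B=54 F=50 D=36 A=15
Assign: E→slot 3, H→slot 2, C→slot 1, G skipped, B→slot 6, F skipped, D→slot 4, A→slot 5.
Slots: [1:C] [2:H] [3:E] [4:D] [5:A] [6:B]
Profit = 59 + 61 + 62 + 36 + 15 + 54 = 287

287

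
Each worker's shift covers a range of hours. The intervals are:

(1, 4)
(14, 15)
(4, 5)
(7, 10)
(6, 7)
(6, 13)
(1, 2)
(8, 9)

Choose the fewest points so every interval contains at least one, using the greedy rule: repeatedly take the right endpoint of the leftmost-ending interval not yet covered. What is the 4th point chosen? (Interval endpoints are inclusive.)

9

Sorted: [1,2] [1,4] [4,5] [6,7] [8,9] [7,10] [6,13] [14,15]
{[1,2],[1,4]} hit by 2; {[4,5]} hit by 5; {[6,7]} hit by 7; {[8,9],[7,10],[6,13]} hit by 9; {[14,15]} hit by 15.
Points: 2, 5, 7, 9, 15 (5 total).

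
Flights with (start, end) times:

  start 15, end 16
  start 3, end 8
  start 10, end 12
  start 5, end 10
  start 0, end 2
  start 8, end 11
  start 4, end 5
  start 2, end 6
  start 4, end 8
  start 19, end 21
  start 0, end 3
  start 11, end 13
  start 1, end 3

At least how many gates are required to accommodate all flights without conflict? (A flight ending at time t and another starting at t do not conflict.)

4

The answer is the maximum number of intervals overlapping at any instant.
Events (time:±→running): 0:+→1 0:+→2 1:+→3 2:-→2 2:+→3 3:-→2 3:-→1 3:+→2 4:+→3 4:+→4 … peak 4.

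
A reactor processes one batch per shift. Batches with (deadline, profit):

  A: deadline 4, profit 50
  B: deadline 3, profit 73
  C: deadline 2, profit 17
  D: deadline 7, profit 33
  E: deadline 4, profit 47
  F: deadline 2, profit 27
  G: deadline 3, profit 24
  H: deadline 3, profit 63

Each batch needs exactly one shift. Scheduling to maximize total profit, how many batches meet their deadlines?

5

Take jobs in profit order; each goes to the latest open slot no later than its deadline.
Profit order: B=73 H=63 A=50 E=47 D=33 F=27 G=24 C=17
Assign: B→slot 3, H→slot 2, A→slot 4, E→slot 1, D→slot 7, F skipped, G skipped, C skipped.
Slots: [1:E] [2:H] [3:B] [4:A] [7:D]
5 of 8 scheduled.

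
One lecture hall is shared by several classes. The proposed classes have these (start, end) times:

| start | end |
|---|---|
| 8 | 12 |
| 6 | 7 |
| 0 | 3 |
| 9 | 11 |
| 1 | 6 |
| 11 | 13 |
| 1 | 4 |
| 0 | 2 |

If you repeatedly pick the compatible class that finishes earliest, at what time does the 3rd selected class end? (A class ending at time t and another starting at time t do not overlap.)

11

Order by finish time; keep every interval that doesn't clash with the previous kept one.
By end time: (0,2), (0,3), (1,4), (1,6), (6,7), (9,11), (8,12), (11,13).
Pick (0,2); next start ≥ 2 → (6,7); next start ≥ 7 → (9,11); next start ≥ 11 → (11,13).
Selected: (0,2) (6,7) (9,11) (11,13)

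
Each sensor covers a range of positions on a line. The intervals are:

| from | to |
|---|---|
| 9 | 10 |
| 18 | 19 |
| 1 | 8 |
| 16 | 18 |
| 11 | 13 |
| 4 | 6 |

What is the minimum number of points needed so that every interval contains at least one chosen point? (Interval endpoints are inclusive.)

4

Process intervals by earliest right end; each time one isn't hit yet, stab at its right endpoint.
By right end: [4,6]  [1,8]  [9,10]  [11,13]  [16,18]  [18,19]
[4,6] uncovered → point at 6; [9,10] uncovered → point at 10; [11,13] uncovered → point at 13; [16,18] uncovered → point at 18.
Points: 6, 10, 13, 18 (4 total).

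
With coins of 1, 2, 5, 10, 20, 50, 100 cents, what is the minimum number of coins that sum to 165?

165 = 1×100 + 1×50 + 1×10 + 1×5
Total coins = 1 + 1 + 1 + 1 = 4

4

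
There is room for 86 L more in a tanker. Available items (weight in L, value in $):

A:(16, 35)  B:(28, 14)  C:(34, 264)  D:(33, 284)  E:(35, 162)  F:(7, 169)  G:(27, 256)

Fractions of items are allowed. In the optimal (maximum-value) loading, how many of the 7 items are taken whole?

3

Ratios (sorted): F 24.14, G 9.48, D 8.61, C 7.76, E 4.63, A 2.19, B 0.50
take F (7 @ 169); take G (27 @ 256); take D (33 @ 284); take 19/34 of C → 147.53. Capacity used 86/86.
3 item(s) taken whole; one partial (take 19/34 of C).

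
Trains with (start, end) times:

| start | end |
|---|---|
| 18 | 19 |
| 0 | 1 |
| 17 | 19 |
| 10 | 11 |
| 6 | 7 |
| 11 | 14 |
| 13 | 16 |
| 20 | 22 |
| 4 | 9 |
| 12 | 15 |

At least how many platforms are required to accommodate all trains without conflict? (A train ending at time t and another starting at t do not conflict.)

starts: [0, 4, 6, 10, 11, 12, 13, 17, 18, 20]
ends:   [1, 7, 9, 11, 14, 15, 16, 19, 19, 22]
s0→1 e1→0 s4→1 s6→2 e7→1 e9→0 s10→1 e11→0 s11→1 s12→2 s13→3  — peak 3.

3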